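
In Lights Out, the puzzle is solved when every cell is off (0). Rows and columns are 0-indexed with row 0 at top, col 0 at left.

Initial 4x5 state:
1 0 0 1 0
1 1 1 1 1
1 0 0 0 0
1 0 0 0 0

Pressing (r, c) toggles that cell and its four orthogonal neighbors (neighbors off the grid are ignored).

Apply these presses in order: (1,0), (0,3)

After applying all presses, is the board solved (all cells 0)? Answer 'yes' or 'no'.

After press 1 at (1,0):
0 0 0 1 0
0 0 1 1 1
0 0 0 0 0
1 0 0 0 0

After press 2 at (0,3):
0 0 1 0 1
0 0 1 0 1
0 0 0 0 0
1 0 0 0 0

Lights still on: 5

Answer: no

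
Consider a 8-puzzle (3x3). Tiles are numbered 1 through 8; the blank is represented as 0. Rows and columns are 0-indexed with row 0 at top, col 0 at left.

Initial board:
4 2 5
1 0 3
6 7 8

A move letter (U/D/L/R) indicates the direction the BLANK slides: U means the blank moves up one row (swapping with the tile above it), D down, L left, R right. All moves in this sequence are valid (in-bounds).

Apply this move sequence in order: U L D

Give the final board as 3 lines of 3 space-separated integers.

After move 1 (U):
4 0 5
1 2 3
6 7 8

After move 2 (L):
0 4 5
1 2 3
6 7 8

After move 3 (D):
1 4 5
0 2 3
6 7 8

Answer: 1 4 5
0 2 3
6 7 8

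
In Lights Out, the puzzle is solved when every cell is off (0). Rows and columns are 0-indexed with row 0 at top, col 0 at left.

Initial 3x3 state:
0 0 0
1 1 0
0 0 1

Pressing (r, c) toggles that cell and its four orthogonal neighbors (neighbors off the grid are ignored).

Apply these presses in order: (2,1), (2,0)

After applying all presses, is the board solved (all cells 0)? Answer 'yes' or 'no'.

Answer: yes

Derivation:
After press 1 at (2,1):
0 0 0
1 0 0
1 1 0

After press 2 at (2,0):
0 0 0
0 0 0
0 0 0

Lights still on: 0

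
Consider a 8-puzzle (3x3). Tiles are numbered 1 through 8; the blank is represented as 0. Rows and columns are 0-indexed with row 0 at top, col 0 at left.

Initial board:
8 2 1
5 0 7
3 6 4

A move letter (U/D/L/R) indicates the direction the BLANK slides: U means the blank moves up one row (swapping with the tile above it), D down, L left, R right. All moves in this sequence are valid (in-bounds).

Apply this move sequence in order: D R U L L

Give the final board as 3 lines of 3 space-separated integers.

Answer: 8 2 1
0 5 6
3 4 7

Derivation:
After move 1 (D):
8 2 1
5 6 7
3 0 4

After move 2 (R):
8 2 1
5 6 7
3 4 0

After move 3 (U):
8 2 1
5 6 0
3 4 7

After move 4 (L):
8 2 1
5 0 6
3 4 7

After move 5 (L):
8 2 1
0 5 6
3 4 7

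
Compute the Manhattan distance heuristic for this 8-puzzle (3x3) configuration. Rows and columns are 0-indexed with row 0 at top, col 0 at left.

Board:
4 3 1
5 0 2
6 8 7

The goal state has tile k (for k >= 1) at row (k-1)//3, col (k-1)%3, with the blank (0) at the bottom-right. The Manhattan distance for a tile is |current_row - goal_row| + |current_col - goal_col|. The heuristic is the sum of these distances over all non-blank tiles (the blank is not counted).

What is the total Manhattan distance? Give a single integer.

Answer: 12

Derivation:
Tile 4: at (0,0), goal (1,0), distance |0-1|+|0-0| = 1
Tile 3: at (0,1), goal (0,2), distance |0-0|+|1-2| = 1
Tile 1: at (0,2), goal (0,0), distance |0-0|+|2-0| = 2
Tile 5: at (1,0), goal (1,1), distance |1-1|+|0-1| = 1
Tile 2: at (1,2), goal (0,1), distance |1-0|+|2-1| = 2
Tile 6: at (2,0), goal (1,2), distance |2-1|+|0-2| = 3
Tile 8: at (2,1), goal (2,1), distance |2-2|+|1-1| = 0
Tile 7: at (2,2), goal (2,0), distance |2-2|+|2-0| = 2
Sum: 1 + 1 + 2 + 1 + 2 + 3 + 0 + 2 = 12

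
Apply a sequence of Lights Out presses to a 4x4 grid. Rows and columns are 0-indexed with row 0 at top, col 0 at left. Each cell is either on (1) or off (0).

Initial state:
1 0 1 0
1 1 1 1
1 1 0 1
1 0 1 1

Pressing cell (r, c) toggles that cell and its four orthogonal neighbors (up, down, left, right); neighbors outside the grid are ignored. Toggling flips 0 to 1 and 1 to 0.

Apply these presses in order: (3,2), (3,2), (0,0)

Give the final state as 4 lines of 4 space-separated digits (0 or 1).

After press 1 at (3,2):
1 0 1 0
1 1 1 1
1 1 1 1
1 1 0 0

After press 2 at (3,2):
1 0 1 0
1 1 1 1
1 1 0 1
1 0 1 1

After press 3 at (0,0):
0 1 1 0
0 1 1 1
1 1 0 1
1 0 1 1

Answer: 0 1 1 0
0 1 1 1
1 1 0 1
1 0 1 1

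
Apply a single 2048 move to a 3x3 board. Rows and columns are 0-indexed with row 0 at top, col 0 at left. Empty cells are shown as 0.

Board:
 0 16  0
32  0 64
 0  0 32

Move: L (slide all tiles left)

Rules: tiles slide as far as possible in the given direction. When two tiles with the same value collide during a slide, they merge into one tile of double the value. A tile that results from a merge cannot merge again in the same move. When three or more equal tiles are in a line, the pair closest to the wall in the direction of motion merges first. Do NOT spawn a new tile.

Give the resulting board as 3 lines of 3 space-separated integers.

Answer: 16  0  0
32 64  0
32  0  0

Derivation:
Slide left:
row 0: [0, 16, 0] -> [16, 0, 0]
row 1: [32, 0, 64] -> [32, 64, 0]
row 2: [0, 0, 32] -> [32, 0, 0]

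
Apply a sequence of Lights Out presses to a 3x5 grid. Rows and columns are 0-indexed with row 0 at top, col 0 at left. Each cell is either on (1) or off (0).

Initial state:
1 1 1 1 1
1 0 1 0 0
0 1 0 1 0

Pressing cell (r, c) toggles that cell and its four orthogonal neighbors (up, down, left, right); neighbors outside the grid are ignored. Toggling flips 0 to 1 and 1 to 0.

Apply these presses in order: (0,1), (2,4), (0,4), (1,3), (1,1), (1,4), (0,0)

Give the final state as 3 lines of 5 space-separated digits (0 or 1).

Answer: 1 0 0 1 1
1 0 1 0 0
0 0 0 1 0

Derivation:
After press 1 at (0,1):
0 0 0 1 1
1 1 1 0 0
0 1 0 1 0

After press 2 at (2,4):
0 0 0 1 1
1 1 1 0 1
0 1 0 0 1

After press 3 at (0,4):
0 0 0 0 0
1 1 1 0 0
0 1 0 0 1

After press 4 at (1,3):
0 0 0 1 0
1 1 0 1 1
0 1 0 1 1

After press 5 at (1,1):
0 1 0 1 0
0 0 1 1 1
0 0 0 1 1

After press 6 at (1,4):
0 1 0 1 1
0 0 1 0 0
0 0 0 1 0

After press 7 at (0,0):
1 0 0 1 1
1 0 1 0 0
0 0 0 1 0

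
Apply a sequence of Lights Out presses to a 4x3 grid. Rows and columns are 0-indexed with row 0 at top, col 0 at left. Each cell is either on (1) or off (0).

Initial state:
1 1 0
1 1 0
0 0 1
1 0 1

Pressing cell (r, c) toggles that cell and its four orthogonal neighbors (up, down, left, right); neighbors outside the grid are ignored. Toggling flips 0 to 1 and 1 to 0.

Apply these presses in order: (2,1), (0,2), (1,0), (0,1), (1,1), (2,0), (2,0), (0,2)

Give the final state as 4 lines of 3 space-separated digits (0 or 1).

Answer: 1 1 1
1 1 1
0 0 0
1 1 1

Derivation:
After press 1 at (2,1):
1 1 0
1 0 0
1 1 0
1 1 1

After press 2 at (0,2):
1 0 1
1 0 1
1 1 0
1 1 1

After press 3 at (1,0):
0 0 1
0 1 1
0 1 0
1 1 1

After press 4 at (0,1):
1 1 0
0 0 1
0 1 0
1 1 1

After press 5 at (1,1):
1 0 0
1 1 0
0 0 0
1 1 1

After press 6 at (2,0):
1 0 0
0 1 0
1 1 0
0 1 1

After press 7 at (2,0):
1 0 0
1 1 0
0 0 0
1 1 1

After press 8 at (0,2):
1 1 1
1 1 1
0 0 0
1 1 1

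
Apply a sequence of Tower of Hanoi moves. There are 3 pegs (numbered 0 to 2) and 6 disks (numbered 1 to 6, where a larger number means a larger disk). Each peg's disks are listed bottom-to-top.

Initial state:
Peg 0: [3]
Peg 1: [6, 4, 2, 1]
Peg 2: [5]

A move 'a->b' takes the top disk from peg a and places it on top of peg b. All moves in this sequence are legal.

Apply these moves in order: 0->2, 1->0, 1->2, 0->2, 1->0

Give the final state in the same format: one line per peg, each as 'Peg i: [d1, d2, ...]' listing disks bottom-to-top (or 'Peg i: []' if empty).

After move 1 (0->2):
Peg 0: []
Peg 1: [6, 4, 2, 1]
Peg 2: [5, 3]

After move 2 (1->0):
Peg 0: [1]
Peg 1: [6, 4, 2]
Peg 2: [5, 3]

After move 3 (1->2):
Peg 0: [1]
Peg 1: [6, 4]
Peg 2: [5, 3, 2]

After move 4 (0->2):
Peg 0: []
Peg 1: [6, 4]
Peg 2: [5, 3, 2, 1]

After move 5 (1->0):
Peg 0: [4]
Peg 1: [6]
Peg 2: [5, 3, 2, 1]

Answer: Peg 0: [4]
Peg 1: [6]
Peg 2: [5, 3, 2, 1]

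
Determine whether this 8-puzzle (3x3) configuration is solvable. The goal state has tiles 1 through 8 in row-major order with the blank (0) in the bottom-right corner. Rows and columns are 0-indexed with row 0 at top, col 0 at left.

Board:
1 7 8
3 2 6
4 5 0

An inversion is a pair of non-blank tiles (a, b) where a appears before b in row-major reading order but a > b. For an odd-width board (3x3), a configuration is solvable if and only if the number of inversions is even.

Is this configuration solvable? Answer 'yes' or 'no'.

Inversions (pairs i<j in row-major order where tile[i] > tile[j] > 0): 13
13 is odd, so the puzzle is not solvable.

Answer: no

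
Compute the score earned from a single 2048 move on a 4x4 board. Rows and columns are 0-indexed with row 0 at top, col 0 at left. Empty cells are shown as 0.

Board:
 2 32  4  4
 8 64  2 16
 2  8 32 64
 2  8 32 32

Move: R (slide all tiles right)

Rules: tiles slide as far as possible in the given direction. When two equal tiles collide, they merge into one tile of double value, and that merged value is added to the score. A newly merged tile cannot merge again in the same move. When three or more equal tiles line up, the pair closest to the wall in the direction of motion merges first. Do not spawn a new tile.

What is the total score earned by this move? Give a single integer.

Answer: 72

Derivation:
Slide right:
row 0: [2, 32, 4, 4] -> [0, 2, 32, 8]  score +8 (running 8)
row 1: [8, 64, 2, 16] -> [8, 64, 2, 16]  score +0 (running 8)
row 2: [2, 8, 32, 64] -> [2, 8, 32, 64]  score +0 (running 8)
row 3: [2, 8, 32, 32] -> [0, 2, 8, 64]  score +64 (running 72)
Board after move:
 0  2 32  8
 8 64  2 16
 2  8 32 64
 0  2  8 64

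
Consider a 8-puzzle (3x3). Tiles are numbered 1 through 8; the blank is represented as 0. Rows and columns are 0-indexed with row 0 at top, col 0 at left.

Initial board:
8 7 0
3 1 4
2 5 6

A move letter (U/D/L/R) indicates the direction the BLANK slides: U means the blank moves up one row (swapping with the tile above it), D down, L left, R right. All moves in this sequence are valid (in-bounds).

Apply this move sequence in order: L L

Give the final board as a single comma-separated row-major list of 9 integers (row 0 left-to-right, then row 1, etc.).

After move 1 (L):
8 0 7
3 1 4
2 5 6

After move 2 (L):
0 8 7
3 1 4
2 5 6

Answer: 0, 8, 7, 3, 1, 4, 2, 5, 6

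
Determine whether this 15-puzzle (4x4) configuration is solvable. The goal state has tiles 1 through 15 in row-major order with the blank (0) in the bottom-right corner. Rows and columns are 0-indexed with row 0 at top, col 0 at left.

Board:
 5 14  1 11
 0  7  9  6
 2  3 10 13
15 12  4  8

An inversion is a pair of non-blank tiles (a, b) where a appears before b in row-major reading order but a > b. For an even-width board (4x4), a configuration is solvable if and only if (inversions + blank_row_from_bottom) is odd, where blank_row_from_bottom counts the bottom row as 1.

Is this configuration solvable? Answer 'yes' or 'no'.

Inversions: 46
Blank is in row 1 (0-indexed from top), which is row 3 counting from the bottom (bottom = 1).
46 + 3 = 49, which is odd, so the puzzle is solvable.

Answer: yes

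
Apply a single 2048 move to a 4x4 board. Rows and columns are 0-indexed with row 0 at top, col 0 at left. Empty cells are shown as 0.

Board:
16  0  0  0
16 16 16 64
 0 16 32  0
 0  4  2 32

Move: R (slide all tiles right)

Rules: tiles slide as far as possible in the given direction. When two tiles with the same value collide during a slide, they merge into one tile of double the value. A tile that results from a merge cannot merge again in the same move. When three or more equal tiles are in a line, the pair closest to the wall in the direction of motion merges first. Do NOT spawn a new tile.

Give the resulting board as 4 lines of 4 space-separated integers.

Answer:  0  0  0 16
 0 16 32 64
 0  0 16 32
 0  4  2 32

Derivation:
Slide right:
row 0: [16, 0, 0, 0] -> [0, 0, 0, 16]
row 1: [16, 16, 16, 64] -> [0, 16, 32, 64]
row 2: [0, 16, 32, 0] -> [0, 0, 16, 32]
row 3: [0, 4, 2, 32] -> [0, 4, 2, 32]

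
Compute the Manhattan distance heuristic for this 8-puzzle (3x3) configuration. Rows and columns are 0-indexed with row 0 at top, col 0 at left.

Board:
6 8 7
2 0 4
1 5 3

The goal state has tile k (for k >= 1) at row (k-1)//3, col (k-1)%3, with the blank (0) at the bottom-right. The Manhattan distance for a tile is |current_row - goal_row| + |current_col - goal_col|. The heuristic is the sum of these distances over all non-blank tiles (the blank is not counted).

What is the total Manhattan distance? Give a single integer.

Tile 6: at (0,0), goal (1,2), distance |0-1|+|0-2| = 3
Tile 8: at (0,1), goal (2,1), distance |0-2|+|1-1| = 2
Tile 7: at (0,2), goal (2,0), distance |0-2|+|2-0| = 4
Tile 2: at (1,0), goal (0,1), distance |1-0|+|0-1| = 2
Tile 4: at (1,2), goal (1,0), distance |1-1|+|2-0| = 2
Tile 1: at (2,0), goal (0,0), distance |2-0|+|0-0| = 2
Tile 5: at (2,1), goal (1,1), distance |2-1|+|1-1| = 1
Tile 3: at (2,2), goal (0,2), distance |2-0|+|2-2| = 2
Sum: 3 + 2 + 4 + 2 + 2 + 2 + 1 + 2 = 18

Answer: 18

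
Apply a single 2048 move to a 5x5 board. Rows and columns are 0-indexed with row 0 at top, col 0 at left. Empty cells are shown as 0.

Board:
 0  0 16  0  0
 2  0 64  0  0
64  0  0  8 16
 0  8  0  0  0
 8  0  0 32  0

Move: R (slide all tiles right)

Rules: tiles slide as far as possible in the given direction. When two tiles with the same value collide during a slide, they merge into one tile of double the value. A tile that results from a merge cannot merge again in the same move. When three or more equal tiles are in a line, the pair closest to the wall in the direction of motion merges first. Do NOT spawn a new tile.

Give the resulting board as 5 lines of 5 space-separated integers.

Slide right:
row 0: [0, 0, 16, 0, 0] -> [0, 0, 0, 0, 16]
row 1: [2, 0, 64, 0, 0] -> [0, 0, 0, 2, 64]
row 2: [64, 0, 0, 8, 16] -> [0, 0, 64, 8, 16]
row 3: [0, 8, 0, 0, 0] -> [0, 0, 0, 0, 8]
row 4: [8, 0, 0, 32, 0] -> [0, 0, 0, 8, 32]

Answer:  0  0  0  0 16
 0  0  0  2 64
 0  0 64  8 16
 0  0  0  0  8
 0  0  0  8 32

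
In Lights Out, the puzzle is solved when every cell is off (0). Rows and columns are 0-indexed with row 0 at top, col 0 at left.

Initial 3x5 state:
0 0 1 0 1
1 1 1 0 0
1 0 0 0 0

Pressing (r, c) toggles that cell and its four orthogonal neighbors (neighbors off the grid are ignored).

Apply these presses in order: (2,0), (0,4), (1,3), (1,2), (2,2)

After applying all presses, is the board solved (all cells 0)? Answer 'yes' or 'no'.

After press 1 at (2,0):
0 0 1 0 1
0 1 1 0 0
0 1 0 0 0

After press 2 at (0,4):
0 0 1 1 0
0 1 1 0 1
0 1 0 0 0

After press 3 at (1,3):
0 0 1 0 0
0 1 0 1 0
0 1 0 1 0

After press 4 at (1,2):
0 0 0 0 0
0 0 1 0 0
0 1 1 1 0

After press 5 at (2,2):
0 0 0 0 0
0 0 0 0 0
0 0 0 0 0

Lights still on: 0

Answer: yes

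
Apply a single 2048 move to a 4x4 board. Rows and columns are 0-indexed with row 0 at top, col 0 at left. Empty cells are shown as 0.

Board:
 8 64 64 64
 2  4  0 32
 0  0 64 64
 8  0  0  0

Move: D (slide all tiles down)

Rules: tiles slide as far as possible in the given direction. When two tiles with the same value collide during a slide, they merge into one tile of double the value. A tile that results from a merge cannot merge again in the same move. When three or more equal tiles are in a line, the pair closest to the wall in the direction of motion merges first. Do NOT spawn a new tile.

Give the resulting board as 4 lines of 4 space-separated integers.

Slide down:
col 0: [8, 2, 0, 8] -> [0, 8, 2, 8]
col 1: [64, 4, 0, 0] -> [0, 0, 64, 4]
col 2: [64, 0, 64, 0] -> [0, 0, 0, 128]
col 3: [64, 32, 64, 0] -> [0, 64, 32, 64]

Answer:   0   0   0   0
  8   0   0  64
  2  64   0  32
  8   4 128  64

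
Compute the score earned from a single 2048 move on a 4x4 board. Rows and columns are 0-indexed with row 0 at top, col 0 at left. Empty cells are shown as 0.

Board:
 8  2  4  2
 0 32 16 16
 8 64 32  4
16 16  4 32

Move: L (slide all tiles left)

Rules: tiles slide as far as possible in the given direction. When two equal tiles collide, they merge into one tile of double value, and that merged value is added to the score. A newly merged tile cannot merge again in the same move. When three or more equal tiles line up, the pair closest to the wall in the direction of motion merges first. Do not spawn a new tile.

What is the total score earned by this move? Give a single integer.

Slide left:
row 0: [8, 2, 4, 2] -> [8, 2, 4, 2]  score +0 (running 0)
row 1: [0, 32, 16, 16] -> [32, 32, 0, 0]  score +32 (running 32)
row 2: [8, 64, 32, 4] -> [8, 64, 32, 4]  score +0 (running 32)
row 3: [16, 16, 4, 32] -> [32, 4, 32, 0]  score +32 (running 64)
Board after move:
 8  2  4  2
32 32  0  0
 8 64 32  4
32  4 32  0

Answer: 64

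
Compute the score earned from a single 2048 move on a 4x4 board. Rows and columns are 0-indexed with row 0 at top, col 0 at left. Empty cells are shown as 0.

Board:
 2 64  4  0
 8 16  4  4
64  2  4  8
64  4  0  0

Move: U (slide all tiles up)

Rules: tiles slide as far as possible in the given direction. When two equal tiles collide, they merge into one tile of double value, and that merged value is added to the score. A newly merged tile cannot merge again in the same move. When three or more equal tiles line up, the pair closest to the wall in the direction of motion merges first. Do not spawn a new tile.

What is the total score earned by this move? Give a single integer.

Answer: 136

Derivation:
Slide up:
col 0: [2, 8, 64, 64] -> [2, 8, 128, 0]  score +128 (running 128)
col 1: [64, 16, 2, 4] -> [64, 16, 2, 4]  score +0 (running 128)
col 2: [4, 4, 4, 0] -> [8, 4, 0, 0]  score +8 (running 136)
col 3: [0, 4, 8, 0] -> [4, 8, 0, 0]  score +0 (running 136)
Board after move:
  2  64   8   4
  8  16   4   8
128   2   0   0
  0   4   0   0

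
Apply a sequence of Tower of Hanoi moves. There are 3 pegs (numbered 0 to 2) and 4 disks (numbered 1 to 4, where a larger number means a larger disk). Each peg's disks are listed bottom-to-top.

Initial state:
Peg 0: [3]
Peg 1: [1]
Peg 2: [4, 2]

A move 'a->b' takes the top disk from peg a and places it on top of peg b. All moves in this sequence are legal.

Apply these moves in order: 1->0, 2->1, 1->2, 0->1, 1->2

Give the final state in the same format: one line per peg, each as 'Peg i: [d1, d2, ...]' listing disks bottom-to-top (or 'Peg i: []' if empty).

Answer: Peg 0: [3]
Peg 1: []
Peg 2: [4, 2, 1]

Derivation:
After move 1 (1->0):
Peg 0: [3, 1]
Peg 1: []
Peg 2: [4, 2]

After move 2 (2->1):
Peg 0: [3, 1]
Peg 1: [2]
Peg 2: [4]

After move 3 (1->2):
Peg 0: [3, 1]
Peg 1: []
Peg 2: [4, 2]

After move 4 (0->1):
Peg 0: [3]
Peg 1: [1]
Peg 2: [4, 2]

After move 5 (1->2):
Peg 0: [3]
Peg 1: []
Peg 2: [4, 2, 1]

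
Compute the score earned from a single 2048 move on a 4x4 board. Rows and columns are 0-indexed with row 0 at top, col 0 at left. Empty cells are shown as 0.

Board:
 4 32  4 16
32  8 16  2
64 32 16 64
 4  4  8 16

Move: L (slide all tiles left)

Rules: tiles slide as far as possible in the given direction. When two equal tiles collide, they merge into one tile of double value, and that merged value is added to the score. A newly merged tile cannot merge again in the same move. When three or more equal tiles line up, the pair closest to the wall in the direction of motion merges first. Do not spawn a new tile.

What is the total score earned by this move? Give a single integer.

Slide left:
row 0: [4, 32, 4, 16] -> [4, 32, 4, 16]  score +0 (running 0)
row 1: [32, 8, 16, 2] -> [32, 8, 16, 2]  score +0 (running 0)
row 2: [64, 32, 16, 64] -> [64, 32, 16, 64]  score +0 (running 0)
row 3: [4, 4, 8, 16] -> [8, 8, 16, 0]  score +8 (running 8)
Board after move:
 4 32  4 16
32  8 16  2
64 32 16 64
 8  8 16  0

Answer: 8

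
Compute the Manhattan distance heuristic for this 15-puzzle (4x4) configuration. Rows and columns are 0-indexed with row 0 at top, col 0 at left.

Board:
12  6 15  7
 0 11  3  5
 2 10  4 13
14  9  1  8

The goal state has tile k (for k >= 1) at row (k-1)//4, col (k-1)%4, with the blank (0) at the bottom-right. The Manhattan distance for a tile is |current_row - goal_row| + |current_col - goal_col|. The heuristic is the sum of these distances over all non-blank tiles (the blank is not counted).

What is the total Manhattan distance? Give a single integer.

Answer: 37

Derivation:
Tile 12: (0,0)->(2,3) = 5
Tile 6: (0,1)->(1,1) = 1
Tile 15: (0,2)->(3,2) = 3
Tile 7: (0,3)->(1,2) = 2
Tile 11: (1,1)->(2,2) = 2
Tile 3: (1,2)->(0,2) = 1
Tile 5: (1,3)->(1,0) = 3
Tile 2: (2,0)->(0,1) = 3
Tile 10: (2,1)->(2,1) = 0
Tile 4: (2,2)->(0,3) = 3
Tile 13: (2,3)->(3,0) = 4
Tile 14: (3,0)->(3,1) = 1
Tile 9: (3,1)->(2,0) = 2
Tile 1: (3,2)->(0,0) = 5
Tile 8: (3,3)->(1,3) = 2
Sum: 5 + 1 + 3 + 2 + 2 + 1 + 3 + 3 + 0 + 3 + 4 + 1 + 2 + 5 + 2 = 37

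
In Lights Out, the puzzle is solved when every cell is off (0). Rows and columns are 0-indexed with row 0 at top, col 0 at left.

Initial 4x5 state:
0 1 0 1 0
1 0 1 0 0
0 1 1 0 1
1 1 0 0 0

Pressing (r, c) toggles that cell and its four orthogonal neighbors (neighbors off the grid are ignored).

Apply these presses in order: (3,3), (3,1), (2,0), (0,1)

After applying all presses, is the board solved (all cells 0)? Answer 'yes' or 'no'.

Answer: no

Derivation:
After press 1 at (3,3):
0 1 0 1 0
1 0 1 0 0
0 1 1 1 1
1 1 1 1 1

After press 2 at (3,1):
0 1 0 1 0
1 0 1 0 0
0 0 1 1 1
0 0 0 1 1

After press 3 at (2,0):
0 1 0 1 0
0 0 1 0 0
1 1 1 1 1
1 0 0 1 1

After press 4 at (0,1):
1 0 1 1 0
0 1 1 0 0
1 1 1 1 1
1 0 0 1 1

Lights still on: 13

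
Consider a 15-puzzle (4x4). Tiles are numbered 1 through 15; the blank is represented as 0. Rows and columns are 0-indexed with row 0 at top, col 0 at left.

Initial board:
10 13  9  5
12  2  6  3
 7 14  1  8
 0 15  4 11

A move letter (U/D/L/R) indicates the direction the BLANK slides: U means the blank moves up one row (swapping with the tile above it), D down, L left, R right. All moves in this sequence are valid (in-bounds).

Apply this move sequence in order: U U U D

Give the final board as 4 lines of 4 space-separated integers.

Answer: 10 13  9  5
 0  2  6  3
12 14  1  8
 7 15  4 11

Derivation:
After move 1 (U):
10 13  9  5
12  2  6  3
 0 14  1  8
 7 15  4 11

After move 2 (U):
10 13  9  5
 0  2  6  3
12 14  1  8
 7 15  4 11

After move 3 (U):
 0 13  9  5
10  2  6  3
12 14  1  8
 7 15  4 11

After move 4 (D):
10 13  9  5
 0  2  6  3
12 14  1  8
 7 15  4 11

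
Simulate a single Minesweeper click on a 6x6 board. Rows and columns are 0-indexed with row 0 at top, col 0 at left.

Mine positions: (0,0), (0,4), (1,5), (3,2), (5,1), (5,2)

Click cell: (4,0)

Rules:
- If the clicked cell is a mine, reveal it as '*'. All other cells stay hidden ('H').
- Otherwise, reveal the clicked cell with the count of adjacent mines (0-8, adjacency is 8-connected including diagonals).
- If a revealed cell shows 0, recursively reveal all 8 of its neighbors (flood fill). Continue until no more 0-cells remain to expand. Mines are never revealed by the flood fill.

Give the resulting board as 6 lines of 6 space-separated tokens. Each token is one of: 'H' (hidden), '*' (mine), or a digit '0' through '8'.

H H H H H H
H H H H H H
H H H H H H
H H H H H H
1 H H H H H
H H H H H H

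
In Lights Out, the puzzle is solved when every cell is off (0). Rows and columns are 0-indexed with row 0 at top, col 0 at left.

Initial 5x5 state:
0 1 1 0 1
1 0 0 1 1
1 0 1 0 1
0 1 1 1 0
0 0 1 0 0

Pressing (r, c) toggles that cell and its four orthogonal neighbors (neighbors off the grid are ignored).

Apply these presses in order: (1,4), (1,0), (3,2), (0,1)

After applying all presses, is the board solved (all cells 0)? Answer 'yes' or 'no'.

After press 1 at (1,4):
0 1 1 0 0
1 0 0 0 0
1 0 1 0 0
0 1 1 1 0
0 0 1 0 0

After press 2 at (1,0):
1 1 1 0 0
0 1 0 0 0
0 0 1 0 0
0 1 1 1 0
0 0 1 0 0

After press 3 at (3,2):
1 1 1 0 0
0 1 0 0 0
0 0 0 0 0
0 0 0 0 0
0 0 0 0 0

After press 4 at (0,1):
0 0 0 0 0
0 0 0 0 0
0 0 0 0 0
0 0 0 0 0
0 0 0 0 0

Lights still on: 0

Answer: yes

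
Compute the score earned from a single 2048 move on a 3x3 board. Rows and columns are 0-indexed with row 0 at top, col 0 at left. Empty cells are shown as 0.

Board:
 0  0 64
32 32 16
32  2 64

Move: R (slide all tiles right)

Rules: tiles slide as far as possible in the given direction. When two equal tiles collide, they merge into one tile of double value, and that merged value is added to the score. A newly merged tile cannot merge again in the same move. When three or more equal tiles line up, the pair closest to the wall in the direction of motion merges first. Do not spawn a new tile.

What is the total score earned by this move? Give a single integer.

Answer: 64

Derivation:
Slide right:
row 0: [0, 0, 64] -> [0, 0, 64]  score +0 (running 0)
row 1: [32, 32, 16] -> [0, 64, 16]  score +64 (running 64)
row 2: [32, 2, 64] -> [32, 2, 64]  score +0 (running 64)
Board after move:
 0  0 64
 0 64 16
32  2 64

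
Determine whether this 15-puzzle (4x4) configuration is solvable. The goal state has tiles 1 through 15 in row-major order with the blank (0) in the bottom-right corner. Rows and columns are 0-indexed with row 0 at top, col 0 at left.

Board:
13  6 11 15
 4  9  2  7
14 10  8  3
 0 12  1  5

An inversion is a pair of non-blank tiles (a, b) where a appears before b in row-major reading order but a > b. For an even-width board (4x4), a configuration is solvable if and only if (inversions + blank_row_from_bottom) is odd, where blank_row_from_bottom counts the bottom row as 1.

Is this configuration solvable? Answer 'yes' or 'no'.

Answer: yes

Derivation:
Inversions: 66
Blank is in row 3 (0-indexed from top), which is row 1 counting from the bottom (bottom = 1).
66 + 1 = 67, which is odd, so the puzzle is solvable.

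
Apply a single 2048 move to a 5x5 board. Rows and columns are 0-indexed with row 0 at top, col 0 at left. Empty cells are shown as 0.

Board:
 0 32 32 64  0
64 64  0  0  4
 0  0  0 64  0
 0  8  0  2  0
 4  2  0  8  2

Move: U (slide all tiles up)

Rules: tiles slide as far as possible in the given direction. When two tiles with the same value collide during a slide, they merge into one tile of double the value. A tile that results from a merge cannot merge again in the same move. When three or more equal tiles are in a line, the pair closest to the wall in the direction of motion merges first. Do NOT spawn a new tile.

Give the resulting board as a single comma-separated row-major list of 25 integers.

Answer: 64, 32, 32, 128, 4, 4, 64, 0, 2, 2, 0, 8, 0, 8, 0, 0, 2, 0, 0, 0, 0, 0, 0, 0, 0

Derivation:
Slide up:
col 0: [0, 64, 0, 0, 4] -> [64, 4, 0, 0, 0]
col 1: [32, 64, 0, 8, 2] -> [32, 64, 8, 2, 0]
col 2: [32, 0, 0, 0, 0] -> [32, 0, 0, 0, 0]
col 3: [64, 0, 64, 2, 8] -> [128, 2, 8, 0, 0]
col 4: [0, 4, 0, 0, 2] -> [4, 2, 0, 0, 0]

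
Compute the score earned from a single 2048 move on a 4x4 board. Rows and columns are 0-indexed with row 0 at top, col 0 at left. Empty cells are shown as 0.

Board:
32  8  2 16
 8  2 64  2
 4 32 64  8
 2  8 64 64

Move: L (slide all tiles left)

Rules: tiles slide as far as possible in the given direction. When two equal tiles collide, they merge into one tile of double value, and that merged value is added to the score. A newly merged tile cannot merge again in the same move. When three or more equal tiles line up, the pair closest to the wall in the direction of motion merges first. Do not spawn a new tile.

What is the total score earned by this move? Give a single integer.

Slide left:
row 0: [32, 8, 2, 16] -> [32, 8, 2, 16]  score +0 (running 0)
row 1: [8, 2, 64, 2] -> [8, 2, 64, 2]  score +0 (running 0)
row 2: [4, 32, 64, 8] -> [4, 32, 64, 8]  score +0 (running 0)
row 3: [2, 8, 64, 64] -> [2, 8, 128, 0]  score +128 (running 128)
Board after move:
 32   8   2  16
  8   2  64   2
  4  32  64   8
  2   8 128   0

Answer: 128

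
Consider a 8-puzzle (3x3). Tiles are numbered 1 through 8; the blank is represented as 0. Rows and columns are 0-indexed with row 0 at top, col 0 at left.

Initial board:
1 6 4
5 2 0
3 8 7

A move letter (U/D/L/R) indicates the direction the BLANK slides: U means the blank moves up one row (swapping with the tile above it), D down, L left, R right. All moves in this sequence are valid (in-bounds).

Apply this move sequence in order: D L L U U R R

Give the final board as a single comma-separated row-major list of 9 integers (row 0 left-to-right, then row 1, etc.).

Answer: 6, 4, 0, 1, 2, 7, 5, 3, 8

Derivation:
After move 1 (D):
1 6 4
5 2 7
3 8 0

After move 2 (L):
1 6 4
5 2 7
3 0 8

After move 3 (L):
1 6 4
5 2 7
0 3 8

After move 4 (U):
1 6 4
0 2 7
5 3 8

After move 5 (U):
0 6 4
1 2 7
5 3 8

After move 6 (R):
6 0 4
1 2 7
5 3 8

After move 7 (R):
6 4 0
1 2 7
5 3 8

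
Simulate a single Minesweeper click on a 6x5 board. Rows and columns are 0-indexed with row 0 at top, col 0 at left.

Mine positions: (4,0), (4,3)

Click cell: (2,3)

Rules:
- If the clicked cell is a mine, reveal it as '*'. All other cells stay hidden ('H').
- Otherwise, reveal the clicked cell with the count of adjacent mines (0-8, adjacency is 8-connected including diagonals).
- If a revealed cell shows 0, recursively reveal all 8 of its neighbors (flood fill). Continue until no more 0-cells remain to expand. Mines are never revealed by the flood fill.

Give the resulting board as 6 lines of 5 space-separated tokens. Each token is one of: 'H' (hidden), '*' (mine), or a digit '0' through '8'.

0 0 0 0 0
0 0 0 0 0
0 0 0 0 0
1 1 1 1 1
H H H H H
H H H H H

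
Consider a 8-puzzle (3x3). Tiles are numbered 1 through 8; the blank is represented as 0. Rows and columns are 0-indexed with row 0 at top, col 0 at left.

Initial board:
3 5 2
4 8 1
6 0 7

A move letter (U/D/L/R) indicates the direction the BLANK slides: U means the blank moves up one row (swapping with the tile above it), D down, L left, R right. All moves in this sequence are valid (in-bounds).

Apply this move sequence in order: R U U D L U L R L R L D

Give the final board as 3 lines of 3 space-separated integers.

Answer: 4 3 2
0 5 8
6 7 1

Derivation:
After move 1 (R):
3 5 2
4 8 1
6 7 0

After move 2 (U):
3 5 2
4 8 0
6 7 1

After move 3 (U):
3 5 0
4 8 2
6 7 1

After move 4 (D):
3 5 2
4 8 0
6 7 1

After move 5 (L):
3 5 2
4 0 8
6 7 1

After move 6 (U):
3 0 2
4 5 8
6 7 1

After move 7 (L):
0 3 2
4 5 8
6 7 1

After move 8 (R):
3 0 2
4 5 8
6 7 1

After move 9 (L):
0 3 2
4 5 8
6 7 1

After move 10 (R):
3 0 2
4 5 8
6 7 1

After move 11 (L):
0 3 2
4 5 8
6 7 1

After move 12 (D):
4 3 2
0 5 8
6 7 1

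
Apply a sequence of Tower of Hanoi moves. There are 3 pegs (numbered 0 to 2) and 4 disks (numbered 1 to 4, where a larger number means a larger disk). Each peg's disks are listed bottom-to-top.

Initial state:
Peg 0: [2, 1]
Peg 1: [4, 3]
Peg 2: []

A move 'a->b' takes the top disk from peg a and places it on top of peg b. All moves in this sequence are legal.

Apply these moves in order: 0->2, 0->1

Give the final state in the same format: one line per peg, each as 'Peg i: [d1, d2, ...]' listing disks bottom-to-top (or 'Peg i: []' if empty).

Answer: Peg 0: []
Peg 1: [4, 3, 2]
Peg 2: [1]

Derivation:
After move 1 (0->2):
Peg 0: [2]
Peg 1: [4, 3]
Peg 2: [1]

After move 2 (0->1):
Peg 0: []
Peg 1: [4, 3, 2]
Peg 2: [1]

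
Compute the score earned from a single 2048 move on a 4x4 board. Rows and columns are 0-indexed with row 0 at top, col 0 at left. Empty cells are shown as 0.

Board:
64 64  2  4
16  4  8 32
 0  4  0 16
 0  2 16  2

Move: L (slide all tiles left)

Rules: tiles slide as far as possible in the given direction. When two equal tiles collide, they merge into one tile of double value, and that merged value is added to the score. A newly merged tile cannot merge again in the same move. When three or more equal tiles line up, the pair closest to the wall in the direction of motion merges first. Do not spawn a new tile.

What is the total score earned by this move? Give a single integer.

Slide left:
row 0: [64, 64, 2, 4] -> [128, 2, 4, 0]  score +128 (running 128)
row 1: [16, 4, 8, 32] -> [16, 4, 8, 32]  score +0 (running 128)
row 2: [0, 4, 0, 16] -> [4, 16, 0, 0]  score +0 (running 128)
row 3: [0, 2, 16, 2] -> [2, 16, 2, 0]  score +0 (running 128)
Board after move:
128   2   4   0
 16   4   8  32
  4  16   0   0
  2  16   2   0

Answer: 128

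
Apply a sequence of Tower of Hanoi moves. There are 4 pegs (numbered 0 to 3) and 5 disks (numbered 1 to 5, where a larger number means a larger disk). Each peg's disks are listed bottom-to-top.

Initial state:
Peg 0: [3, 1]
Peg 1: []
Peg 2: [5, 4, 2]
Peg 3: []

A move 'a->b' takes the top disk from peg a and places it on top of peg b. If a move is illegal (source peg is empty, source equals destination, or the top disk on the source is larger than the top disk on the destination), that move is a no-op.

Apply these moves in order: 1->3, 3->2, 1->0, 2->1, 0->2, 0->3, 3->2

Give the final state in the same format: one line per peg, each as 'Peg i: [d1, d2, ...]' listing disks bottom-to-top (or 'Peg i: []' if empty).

Answer: Peg 0: []
Peg 1: [2]
Peg 2: [5, 4, 1]
Peg 3: [3]

Derivation:
After move 1 (1->3):
Peg 0: [3, 1]
Peg 1: []
Peg 2: [5, 4, 2]
Peg 3: []

After move 2 (3->2):
Peg 0: [3, 1]
Peg 1: []
Peg 2: [5, 4, 2]
Peg 3: []

After move 3 (1->0):
Peg 0: [3, 1]
Peg 1: []
Peg 2: [5, 4, 2]
Peg 3: []

After move 4 (2->1):
Peg 0: [3, 1]
Peg 1: [2]
Peg 2: [5, 4]
Peg 3: []

After move 5 (0->2):
Peg 0: [3]
Peg 1: [2]
Peg 2: [5, 4, 1]
Peg 3: []

After move 6 (0->3):
Peg 0: []
Peg 1: [2]
Peg 2: [5, 4, 1]
Peg 3: [3]

After move 7 (3->2):
Peg 0: []
Peg 1: [2]
Peg 2: [5, 4, 1]
Peg 3: [3]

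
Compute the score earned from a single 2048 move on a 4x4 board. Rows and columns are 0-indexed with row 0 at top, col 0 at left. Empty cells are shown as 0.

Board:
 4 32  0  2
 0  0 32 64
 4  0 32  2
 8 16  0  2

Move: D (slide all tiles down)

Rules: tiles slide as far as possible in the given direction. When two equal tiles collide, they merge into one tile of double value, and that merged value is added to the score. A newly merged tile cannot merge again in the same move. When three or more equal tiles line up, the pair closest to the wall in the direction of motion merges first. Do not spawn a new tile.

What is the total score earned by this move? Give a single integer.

Slide down:
col 0: [4, 0, 4, 8] -> [0, 0, 8, 8]  score +8 (running 8)
col 1: [32, 0, 0, 16] -> [0, 0, 32, 16]  score +0 (running 8)
col 2: [0, 32, 32, 0] -> [0, 0, 0, 64]  score +64 (running 72)
col 3: [2, 64, 2, 2] -> [0, 2, 64, 4]  score +4 (running 76)
Board after move:
 0  0  0  0
 0  0  0  2
 8 32  0 64
 8 16 64  4

Answer: 76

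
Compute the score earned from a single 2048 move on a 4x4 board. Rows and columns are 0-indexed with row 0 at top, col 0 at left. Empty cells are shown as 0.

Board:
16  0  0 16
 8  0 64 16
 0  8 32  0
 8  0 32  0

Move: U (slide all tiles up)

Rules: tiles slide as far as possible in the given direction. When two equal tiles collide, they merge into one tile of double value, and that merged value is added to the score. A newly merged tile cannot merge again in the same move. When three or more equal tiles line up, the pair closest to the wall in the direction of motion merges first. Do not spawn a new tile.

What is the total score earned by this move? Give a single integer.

Answer: 112

Derivation:
Slide up:
col 0: [16, 8, 0, 8] -> [16, 16, 0, 0]  score +16 (running 16)
col 1: [0, 0, 8, 0] -> [8, 0, 0, 0]  score +0 (running 16)
col 2: [0, 64, 32, 32] -> [64, 64, 0, 0]  score +64 (running 80)
col 3: [16, 16, 0, 0] -> [32, 0, 0, 0]  score +32 (running 112)
Board after move:
16  8 64 32
16  0 64  0
 0  0  0  0
 0  0  0  0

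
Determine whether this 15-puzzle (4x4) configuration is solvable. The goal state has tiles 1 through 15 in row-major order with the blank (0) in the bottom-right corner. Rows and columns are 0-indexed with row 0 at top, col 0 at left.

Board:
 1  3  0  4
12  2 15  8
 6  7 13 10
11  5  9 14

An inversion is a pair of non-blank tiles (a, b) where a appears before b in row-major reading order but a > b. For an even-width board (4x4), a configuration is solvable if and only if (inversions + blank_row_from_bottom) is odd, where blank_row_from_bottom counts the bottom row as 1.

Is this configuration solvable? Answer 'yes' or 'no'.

Answer: no

Derivation:
Inversions: 32
Blank is in row 0 (0-indexed from top), which is row 4 counting from the bottom (bottom = 1).
32 + 4 = 36, which is even, so the puzzle is not solvable.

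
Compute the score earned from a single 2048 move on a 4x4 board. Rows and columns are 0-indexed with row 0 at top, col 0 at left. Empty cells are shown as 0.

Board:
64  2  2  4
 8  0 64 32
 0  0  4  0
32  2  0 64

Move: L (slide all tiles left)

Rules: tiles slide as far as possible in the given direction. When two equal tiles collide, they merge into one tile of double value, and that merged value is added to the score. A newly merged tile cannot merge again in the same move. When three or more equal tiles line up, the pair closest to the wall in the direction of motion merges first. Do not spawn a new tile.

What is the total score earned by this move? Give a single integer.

Slide left:
row 0: [64, 2, 2, 4] -> [64, 4, 4, 0]  score +4 (running 4)
row 1: [8, 0, 64, 32] -> [8, 64, 32, 0]  score +0 (running 4)
row 2: [0, 0, 4, 0] -> [4, 0, 0, 0]  score +0 (running 4)
row 3: [32, 2, 0, 64] -> [32, 2, 64, 0]  score +0 (running 4)
Board after move:
64  4  4  0
 8 64 32  0
 4  0  0  0
32  2 64  0

Answer: 4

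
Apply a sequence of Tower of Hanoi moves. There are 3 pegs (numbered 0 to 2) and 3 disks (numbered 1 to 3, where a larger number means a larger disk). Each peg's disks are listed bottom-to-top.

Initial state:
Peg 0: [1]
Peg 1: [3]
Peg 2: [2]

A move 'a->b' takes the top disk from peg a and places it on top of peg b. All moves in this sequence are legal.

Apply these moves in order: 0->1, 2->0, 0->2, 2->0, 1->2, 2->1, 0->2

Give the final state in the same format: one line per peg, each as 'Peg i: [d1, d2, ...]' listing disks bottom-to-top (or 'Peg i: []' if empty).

Answer: Peg 0: []
Peg 1: [3, 1]
Peg 2: [2]

Derivation:
After move 1 (0->1):
Peg 0: []
Peg 1: [3, 1]
Peg 2: [2]

After move 2 (2->0):
Peg 0: [2]
Peg 1: [3, 1]
Peg 2: []

After move 3 (0->2):
Peg 0: []
Peg 1: [3, 1]
Peg 2: [2]

After move 4 (2->0):
Peg 0: [2]
Peg 1: [3, 1]
Peg 2: []

After move 5 (1->2):
Peg 0: [2]
Peg 1: [3]
Peg 2: [1]

After move 6 (2->1):
Peg 0: [2]
Peg 1: [3, 1]
Peg 2: []

After move 7 (0->2):
Peg 0: []
Peg 1: [3, 1]
Peg 2: [2]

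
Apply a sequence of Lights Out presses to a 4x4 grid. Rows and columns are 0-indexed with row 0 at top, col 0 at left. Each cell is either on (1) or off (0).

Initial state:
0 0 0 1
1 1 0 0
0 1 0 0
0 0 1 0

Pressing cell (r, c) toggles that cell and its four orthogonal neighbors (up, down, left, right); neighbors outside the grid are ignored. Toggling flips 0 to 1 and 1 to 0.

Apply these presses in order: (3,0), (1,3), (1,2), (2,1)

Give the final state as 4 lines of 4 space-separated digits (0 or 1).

Answer: 0 0 1 0
1 1 0 0
0 0 0 1
1 0 1 0

Derivation:
After press 1 at (3,0):
0 0 0 1
1 1 0 0
1 1 0 0
1 1 1 0

After press 2 at (1,3):
0 0 0 0
1 1 1 1
1 1 0 1
1 1 1 0

After press 3 at (1,2):
0 0 1 0
1 0 0 0
1 1 1 1
1 1 1 0

After press 4 at (2,1):
0 0 1 0
1 1 0 0
0 0 0 1
1 0 1 0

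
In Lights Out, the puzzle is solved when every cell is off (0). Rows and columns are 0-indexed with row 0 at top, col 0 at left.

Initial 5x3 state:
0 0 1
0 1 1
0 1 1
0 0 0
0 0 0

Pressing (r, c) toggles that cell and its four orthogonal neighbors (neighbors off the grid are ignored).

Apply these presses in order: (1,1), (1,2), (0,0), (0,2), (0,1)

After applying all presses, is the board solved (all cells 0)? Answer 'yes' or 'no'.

Answer: yes

Derivation:
After press 1 at (1,1):
0 1 1
1 0 0
0 0 1
0 0 0
0 0 0

After press 2 at (1,2):
0 1 0
1 1 1
0 0 0
0 0 0
0 0 0

After press 3 at (0,0):
1 0 0
0 1 1
0 0 0
0 0 0
0 0 0

After press 4 at (0,2):
1 1 1
0 1 0
0 0 0
0 0 0
0 0 0

After press 5 at (0,1):
0 0 0
0 0 0
0 0 0
0 0 0
0 0 0

Lights still on: 0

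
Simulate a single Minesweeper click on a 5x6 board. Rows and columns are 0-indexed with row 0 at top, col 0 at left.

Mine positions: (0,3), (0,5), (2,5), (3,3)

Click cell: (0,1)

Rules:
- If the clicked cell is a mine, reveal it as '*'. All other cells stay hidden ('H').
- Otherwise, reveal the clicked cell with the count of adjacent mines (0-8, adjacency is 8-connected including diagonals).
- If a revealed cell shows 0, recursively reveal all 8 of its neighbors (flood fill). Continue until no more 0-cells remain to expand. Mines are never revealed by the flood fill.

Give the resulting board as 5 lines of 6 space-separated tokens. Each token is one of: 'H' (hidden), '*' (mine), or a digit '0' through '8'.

0 0 1 H H H
0 0 1 H H H
0 0 1 H H H
0 0 1 H H H
0 0 1 H H H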